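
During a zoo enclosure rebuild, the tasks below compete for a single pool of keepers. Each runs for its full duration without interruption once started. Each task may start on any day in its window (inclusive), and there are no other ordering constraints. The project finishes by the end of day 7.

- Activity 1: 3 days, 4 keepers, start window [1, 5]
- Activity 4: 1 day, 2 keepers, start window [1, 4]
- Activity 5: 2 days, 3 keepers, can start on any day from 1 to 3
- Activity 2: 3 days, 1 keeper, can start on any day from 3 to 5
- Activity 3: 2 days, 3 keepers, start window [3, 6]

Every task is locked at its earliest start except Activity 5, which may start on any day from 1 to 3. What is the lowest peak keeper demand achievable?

9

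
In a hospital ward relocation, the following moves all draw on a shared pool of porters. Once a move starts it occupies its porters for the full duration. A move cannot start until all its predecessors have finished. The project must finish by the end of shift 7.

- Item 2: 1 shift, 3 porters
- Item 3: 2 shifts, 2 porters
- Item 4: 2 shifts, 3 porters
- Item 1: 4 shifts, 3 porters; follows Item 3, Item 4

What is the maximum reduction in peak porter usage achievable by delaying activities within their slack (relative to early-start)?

3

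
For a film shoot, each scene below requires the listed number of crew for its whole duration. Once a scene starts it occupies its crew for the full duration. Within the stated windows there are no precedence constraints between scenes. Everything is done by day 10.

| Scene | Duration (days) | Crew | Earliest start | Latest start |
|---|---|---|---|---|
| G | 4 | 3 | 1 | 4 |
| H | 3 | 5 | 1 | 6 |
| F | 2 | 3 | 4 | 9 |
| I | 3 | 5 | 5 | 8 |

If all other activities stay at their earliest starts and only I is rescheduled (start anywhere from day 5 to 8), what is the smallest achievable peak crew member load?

I@5: d1:8  d2:8  d3:8  d4:6  d5:8  d6:5  d7:5  d8:0  d9:0  d10:0 → peak 8
I@6: d1:8  d2:8  d3:8  d4:6  d5:3  d6:5  d7:5  d8:5  d9:0  d10:0 → peak 8
I@7: d1:8  d2:8  d3:8  d4:6  d5:3  d6:0  d7:5  d8:5  d9:5  d10:0 → peak 8
I@8: d1:8  d2:8  d3:8  d4:6  d5:3  d6:0  d7:0  d8:5  d9:5  d10:5 → peak 8
Best is I@5, peak 8.

8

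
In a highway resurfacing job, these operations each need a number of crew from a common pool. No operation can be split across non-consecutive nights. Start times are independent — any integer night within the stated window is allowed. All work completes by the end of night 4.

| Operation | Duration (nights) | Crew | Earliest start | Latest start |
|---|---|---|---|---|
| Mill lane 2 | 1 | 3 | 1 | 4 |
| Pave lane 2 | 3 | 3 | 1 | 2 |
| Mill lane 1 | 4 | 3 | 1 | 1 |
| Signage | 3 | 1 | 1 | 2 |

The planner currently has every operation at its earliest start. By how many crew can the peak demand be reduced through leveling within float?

3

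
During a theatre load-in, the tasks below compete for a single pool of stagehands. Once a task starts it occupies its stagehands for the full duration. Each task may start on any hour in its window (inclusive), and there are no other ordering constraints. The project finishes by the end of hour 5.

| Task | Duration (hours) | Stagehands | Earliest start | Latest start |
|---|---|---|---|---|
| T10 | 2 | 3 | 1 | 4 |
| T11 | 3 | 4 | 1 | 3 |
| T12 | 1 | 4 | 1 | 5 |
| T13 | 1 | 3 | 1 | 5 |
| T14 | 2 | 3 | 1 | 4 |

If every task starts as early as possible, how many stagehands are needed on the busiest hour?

Early-start schedule: T10@1, T11@1, T12@1, T13@1, T14@1.
Load per hour: hour 1: 17, hour 2: 10, hour 3: 4, hour 4: 0, hour 5: 0.
Peak is 17.

17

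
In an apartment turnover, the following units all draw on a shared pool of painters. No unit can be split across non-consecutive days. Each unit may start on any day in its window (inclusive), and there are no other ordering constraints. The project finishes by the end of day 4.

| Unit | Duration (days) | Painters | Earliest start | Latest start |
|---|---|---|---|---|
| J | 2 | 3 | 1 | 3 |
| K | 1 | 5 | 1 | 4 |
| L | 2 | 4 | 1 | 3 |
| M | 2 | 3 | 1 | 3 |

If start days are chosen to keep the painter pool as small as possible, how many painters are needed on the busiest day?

Early-start (J@1, K@1, L@1, M@1) gives peak 15: d1:15  d2:10  d3:0  d4:0.
Shift L→2, M→3.
Schedule J@1, K@1, L@2, M@3: d1:8  d2:7  d3:7  d4:3 — peak 8.

8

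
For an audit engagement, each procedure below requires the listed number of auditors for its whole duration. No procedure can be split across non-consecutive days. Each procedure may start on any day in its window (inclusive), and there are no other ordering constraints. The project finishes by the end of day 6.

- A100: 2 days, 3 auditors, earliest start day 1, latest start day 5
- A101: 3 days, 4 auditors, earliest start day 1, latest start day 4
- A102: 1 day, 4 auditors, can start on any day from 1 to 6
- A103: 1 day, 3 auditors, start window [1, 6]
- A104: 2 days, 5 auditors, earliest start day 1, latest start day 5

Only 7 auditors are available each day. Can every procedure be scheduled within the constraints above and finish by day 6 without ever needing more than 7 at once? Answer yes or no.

yes

Schedule A100@1, A101@1, A102@4, A103@3, A104@5: d1:7  d2:7  d3:7  d4:4  d5:5  d6:5 — peak 7 ≤ 7.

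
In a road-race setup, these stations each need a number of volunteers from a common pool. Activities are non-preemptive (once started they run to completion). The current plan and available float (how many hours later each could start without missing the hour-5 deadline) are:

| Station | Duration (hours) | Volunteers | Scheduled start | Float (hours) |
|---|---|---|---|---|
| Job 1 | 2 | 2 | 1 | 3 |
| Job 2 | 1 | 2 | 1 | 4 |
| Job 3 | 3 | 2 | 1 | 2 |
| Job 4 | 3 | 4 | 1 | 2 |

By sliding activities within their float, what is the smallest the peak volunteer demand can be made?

6

Early-start (Job 1@1, Job 2@1, Job 3@1, Job 4@1) gives peak 10: h1:10  h2:8  h3:6  h4:0  h5:0.
Shift Job 4→3.
Schedule Job 1@1, Job 2@1, Job 3@1, Job 4@3: h1:6  h2:4  h3:6  h4:4  h5:4 — peak 6.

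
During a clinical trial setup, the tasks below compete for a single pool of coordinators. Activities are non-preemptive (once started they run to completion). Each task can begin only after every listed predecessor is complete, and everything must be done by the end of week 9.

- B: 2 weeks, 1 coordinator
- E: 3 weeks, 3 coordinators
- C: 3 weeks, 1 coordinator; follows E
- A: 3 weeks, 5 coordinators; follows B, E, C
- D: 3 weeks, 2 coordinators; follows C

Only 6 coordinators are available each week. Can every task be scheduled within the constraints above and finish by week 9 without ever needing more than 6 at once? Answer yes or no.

The minimum achievable peak is 7; 6 < 7, so no feasible schedule stays within the cap.

no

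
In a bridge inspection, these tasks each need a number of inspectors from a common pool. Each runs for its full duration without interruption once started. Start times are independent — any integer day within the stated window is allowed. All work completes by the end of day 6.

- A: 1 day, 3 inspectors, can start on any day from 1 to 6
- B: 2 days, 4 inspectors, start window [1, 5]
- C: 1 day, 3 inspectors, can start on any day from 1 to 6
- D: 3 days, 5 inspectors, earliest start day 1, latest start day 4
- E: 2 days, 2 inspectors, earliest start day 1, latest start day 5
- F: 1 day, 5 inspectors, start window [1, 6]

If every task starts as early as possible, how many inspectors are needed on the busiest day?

Early-start schedule: A@1, B@1, C@1, D@1, E@1, F@1.
Load per day: day 1: 22, day 2: 11, day 3: 5, day 4: 0, day 5: 0, day 6: 0.
Peak is 22.

22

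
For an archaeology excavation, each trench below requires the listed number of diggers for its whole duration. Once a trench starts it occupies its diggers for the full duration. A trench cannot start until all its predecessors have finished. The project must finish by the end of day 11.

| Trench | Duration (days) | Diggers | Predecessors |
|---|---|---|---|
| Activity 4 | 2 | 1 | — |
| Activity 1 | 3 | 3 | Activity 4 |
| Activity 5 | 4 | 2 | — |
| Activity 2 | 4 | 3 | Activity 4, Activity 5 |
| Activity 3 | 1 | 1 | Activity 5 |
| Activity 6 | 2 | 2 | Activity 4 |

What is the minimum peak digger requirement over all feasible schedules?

4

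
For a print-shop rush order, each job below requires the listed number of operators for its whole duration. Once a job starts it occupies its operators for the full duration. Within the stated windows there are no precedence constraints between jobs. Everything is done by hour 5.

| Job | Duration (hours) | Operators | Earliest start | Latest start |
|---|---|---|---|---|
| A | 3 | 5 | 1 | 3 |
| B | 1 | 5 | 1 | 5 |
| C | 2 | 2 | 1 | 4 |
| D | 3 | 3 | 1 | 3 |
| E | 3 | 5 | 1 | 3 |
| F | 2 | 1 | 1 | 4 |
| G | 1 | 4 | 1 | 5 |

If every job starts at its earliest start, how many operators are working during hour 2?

At early start, hour 2 has: A, C, D, E, F.
Demand: 5 + 2 + 3 + 5 + 1 = 16.

16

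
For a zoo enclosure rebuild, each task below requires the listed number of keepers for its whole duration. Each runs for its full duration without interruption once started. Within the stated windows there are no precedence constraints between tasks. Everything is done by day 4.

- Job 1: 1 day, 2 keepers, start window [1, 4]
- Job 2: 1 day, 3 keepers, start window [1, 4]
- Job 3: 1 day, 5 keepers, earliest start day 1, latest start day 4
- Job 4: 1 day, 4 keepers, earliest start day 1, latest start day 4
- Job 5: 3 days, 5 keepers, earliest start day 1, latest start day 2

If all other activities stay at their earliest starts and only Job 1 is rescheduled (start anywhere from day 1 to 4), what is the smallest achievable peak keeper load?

17

Job 1@1: d1:19  d2:5  d3:5  d4:0 → peak 19
Job 1@2: d1:17  d2:7  d3:5  d4:0 → peak 17
Job 1@3: d1:17  d2:5  d3:7  d4:0 → peak 17
Job 1@4: d1:17  d2:5  d3:5  d4:2 → peak 17
Best is Job 1@2, peak 17.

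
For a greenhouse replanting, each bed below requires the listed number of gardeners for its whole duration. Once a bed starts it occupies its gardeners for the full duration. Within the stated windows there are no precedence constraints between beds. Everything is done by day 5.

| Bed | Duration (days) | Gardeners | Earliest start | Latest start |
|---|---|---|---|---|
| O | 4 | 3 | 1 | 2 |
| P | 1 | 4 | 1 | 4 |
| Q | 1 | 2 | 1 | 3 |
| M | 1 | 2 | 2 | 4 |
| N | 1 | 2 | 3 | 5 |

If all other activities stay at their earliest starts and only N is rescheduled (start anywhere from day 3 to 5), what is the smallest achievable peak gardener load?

9

N@3: d1:9  d2:5  d3:5  d4:3  d5:0 → peak 9
N@4: d1:9  d2:5  d3:3  d4:5  d5:0 → peak 9
N@5: d1:9  d2:5  d3:3  d4:3  d5:2 → peak 9
Best is N@3, peak 9.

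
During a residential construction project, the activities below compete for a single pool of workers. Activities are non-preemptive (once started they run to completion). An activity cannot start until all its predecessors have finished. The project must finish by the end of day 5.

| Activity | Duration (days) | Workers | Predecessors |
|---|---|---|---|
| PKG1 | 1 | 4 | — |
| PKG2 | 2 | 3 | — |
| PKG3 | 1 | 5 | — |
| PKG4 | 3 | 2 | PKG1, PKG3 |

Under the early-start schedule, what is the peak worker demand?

12

Early-start schedule: PKG1@1, PKG2@1, PKG3@1, PKG4@2.
Load per day: day 1: 12, day 2: 5, day 3: 2, day 4: 2, day 5: 0.
Peak is 12.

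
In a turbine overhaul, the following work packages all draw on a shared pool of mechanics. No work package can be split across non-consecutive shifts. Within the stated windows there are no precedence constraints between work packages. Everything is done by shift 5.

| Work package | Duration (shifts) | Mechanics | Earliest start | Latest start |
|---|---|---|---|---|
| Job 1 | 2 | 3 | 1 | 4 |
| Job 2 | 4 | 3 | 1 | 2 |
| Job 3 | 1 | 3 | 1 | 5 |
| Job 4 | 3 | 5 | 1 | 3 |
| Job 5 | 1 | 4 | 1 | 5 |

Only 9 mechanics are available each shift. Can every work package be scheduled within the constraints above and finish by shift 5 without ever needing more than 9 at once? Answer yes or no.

Schedule Job 1@1, Job 2@1, Job 3@1, Job 4@3, Job 5@5: s1:9  s2:6  s3:8  s4:8  s5:9 — peak 9 ≤ 9.

yes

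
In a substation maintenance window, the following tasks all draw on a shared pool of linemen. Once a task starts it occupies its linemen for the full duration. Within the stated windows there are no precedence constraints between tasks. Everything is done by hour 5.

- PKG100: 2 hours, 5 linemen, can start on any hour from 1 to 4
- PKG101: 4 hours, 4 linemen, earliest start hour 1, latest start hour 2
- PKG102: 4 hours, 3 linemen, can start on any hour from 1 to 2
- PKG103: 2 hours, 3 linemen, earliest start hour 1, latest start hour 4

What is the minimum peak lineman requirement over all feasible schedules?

12

Early-start (PKG100@1, PKG101@1, PKG102@1, PKG103@1) gives peak 15: h1:15  h2:15  h3:7  h4:7  h5:0.
Shift PKG103→3.
Schedule PKG100@1, PKG101@1, PKG102@1, PKG103@3: h1:12  h2:12  h3:10  h4:10  h5:0 — peak 12.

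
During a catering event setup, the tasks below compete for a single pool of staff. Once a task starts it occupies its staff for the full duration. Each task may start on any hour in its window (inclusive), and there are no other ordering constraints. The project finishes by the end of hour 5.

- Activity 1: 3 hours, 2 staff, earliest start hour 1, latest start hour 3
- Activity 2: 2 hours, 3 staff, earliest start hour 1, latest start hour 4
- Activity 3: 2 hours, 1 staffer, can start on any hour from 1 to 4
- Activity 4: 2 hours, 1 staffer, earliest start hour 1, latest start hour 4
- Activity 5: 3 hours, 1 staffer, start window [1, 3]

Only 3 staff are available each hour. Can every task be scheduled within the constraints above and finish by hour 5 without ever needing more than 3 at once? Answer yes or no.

no

Total staffer-hours = 19; over 5 hours the average is 19/5 > 3, so some hour must exceed 3.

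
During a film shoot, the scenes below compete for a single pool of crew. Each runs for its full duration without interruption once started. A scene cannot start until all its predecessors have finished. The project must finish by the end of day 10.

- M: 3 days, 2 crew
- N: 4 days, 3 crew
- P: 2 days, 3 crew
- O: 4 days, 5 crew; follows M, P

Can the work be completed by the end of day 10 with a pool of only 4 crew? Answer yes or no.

no

Total crew member-days = 44; over 10 days the average is 44/10 > 4, so some day must exceed 4.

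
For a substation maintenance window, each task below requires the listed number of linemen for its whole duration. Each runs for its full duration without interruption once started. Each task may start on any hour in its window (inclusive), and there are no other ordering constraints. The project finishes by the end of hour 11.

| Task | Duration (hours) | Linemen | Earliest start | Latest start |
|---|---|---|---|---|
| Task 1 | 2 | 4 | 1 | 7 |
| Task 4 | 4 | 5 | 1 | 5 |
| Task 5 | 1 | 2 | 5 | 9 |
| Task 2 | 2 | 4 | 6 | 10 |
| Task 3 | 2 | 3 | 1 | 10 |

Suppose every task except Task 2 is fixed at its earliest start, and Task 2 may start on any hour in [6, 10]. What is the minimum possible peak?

12

Task 2@6: h1:12  h2:12  h3:5  h4:5  h5:2  h6:4  h7:4  h8:0  h9:0  h10:0  h11:0 → peak 12
Task 2@7: h1:12  h2:12  h3:5  h4:5  h5:2  h6:0  h7:4  h8:4  h9:0  h10:0  h11:0 → peak 12
Task 2@8: h1:12  h2:12  h3:5  h4:5  h5:2  h6:0  h7:0  h8:4  h9:4  h10:0  h11:0 → peak 12
Task 2@9: h1:12  h2:12  h3:5  h4:5  h5:2  h6:0  h7:0  h8:0  h9:4  h10:4  h11:0 → peak 12
Task 2@10: h1:12  h2:12  h3:5  h4:5  h5:2  h6:0  h7:0  h8:0  h9:0  h10:4  h11:4 → peak 12
Best is Task 2@6, peak 12.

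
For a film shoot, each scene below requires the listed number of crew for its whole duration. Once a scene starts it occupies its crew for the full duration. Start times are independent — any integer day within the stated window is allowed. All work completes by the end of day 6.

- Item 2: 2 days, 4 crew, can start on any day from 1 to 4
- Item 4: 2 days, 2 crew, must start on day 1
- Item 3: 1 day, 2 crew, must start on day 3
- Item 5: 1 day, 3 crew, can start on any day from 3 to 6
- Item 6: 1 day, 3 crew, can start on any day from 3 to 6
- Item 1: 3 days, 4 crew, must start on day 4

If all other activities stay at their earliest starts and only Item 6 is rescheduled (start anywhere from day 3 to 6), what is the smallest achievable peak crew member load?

7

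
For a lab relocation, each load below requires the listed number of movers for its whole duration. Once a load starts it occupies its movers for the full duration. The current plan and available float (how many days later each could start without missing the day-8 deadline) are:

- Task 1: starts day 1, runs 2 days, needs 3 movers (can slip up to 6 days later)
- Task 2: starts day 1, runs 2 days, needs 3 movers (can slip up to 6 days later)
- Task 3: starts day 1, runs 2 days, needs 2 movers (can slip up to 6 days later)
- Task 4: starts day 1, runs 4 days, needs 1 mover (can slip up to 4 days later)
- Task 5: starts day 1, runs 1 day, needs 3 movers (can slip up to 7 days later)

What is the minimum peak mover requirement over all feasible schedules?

4

Early-start (Task 1@1, Task 2@1, Task 3@1, Task 4@1, Task 5@1) gives peak 12: d1:12  d2:9  d3:1  d4:1  d5:0  d6:0  d7:0  d8:0.
Shift Task 2→3, Task 3→5, Task 5→7.
Schedule Task 1@1, Task 2@3, Task 3@5, Task 4@1, Task 5@7: d1:4  d2:4  d3:4  d4:4  d5:2  d6:2  d7:3  d8:0 — peak 4.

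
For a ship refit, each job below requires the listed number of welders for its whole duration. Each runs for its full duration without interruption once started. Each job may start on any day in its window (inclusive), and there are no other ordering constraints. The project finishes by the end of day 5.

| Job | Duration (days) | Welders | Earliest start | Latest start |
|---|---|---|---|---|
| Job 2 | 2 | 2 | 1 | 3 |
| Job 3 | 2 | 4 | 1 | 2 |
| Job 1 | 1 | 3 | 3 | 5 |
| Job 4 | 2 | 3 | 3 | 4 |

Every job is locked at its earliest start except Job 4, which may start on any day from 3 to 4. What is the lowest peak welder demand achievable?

Job 4@3: d1:6  d2:6  d3:6  d4:3  d5:0 → peak 6
Job 4@4: d1:6  d2:6  d3:3  d4:3  d5:3 → peak 6
Best is Job 4@3, peak 6.

6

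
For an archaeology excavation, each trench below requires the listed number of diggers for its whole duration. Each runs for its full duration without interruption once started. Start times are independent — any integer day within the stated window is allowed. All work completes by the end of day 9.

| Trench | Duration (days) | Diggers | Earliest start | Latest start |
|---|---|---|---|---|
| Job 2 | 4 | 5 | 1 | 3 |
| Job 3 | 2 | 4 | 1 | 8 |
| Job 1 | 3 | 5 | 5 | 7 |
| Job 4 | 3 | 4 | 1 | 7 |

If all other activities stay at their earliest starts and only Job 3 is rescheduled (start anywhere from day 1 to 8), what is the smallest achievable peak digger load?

Job 3@1: d1:13  d2:13  d3:9  d4:5  d5:5  d6:5  d7:5  d8:0  d9:0 → peak 13
Job 3@2: d1:9  d2:13  d3:13  d4:5  d5:5  d6:5  d7:5  d8:0  d9:0 → peak 13
Job 3@3: d1:9  d2:9  d3:13  d4:9  d5:5  d6:5  d7:5  d8:0  d9:0 → peak 13
Job 3@4: d1:9  d2:9  d3:9  d4:9  d5:9  d6:5  d7:5  d8:0  d9:0 → peak 9
Job 3@5: d1:9  d2:9  d3:9  d4:5  d5:9  d6:9  d7:5  d8:0  d9:0 → peak 9
Job 3@6: d1:9  d2:9  d3:9  d4:5  d5:5  d6:9  d7:9  d8:0  d9:0 → peak 9
Job 3@7: d1:9  d2:9  d3:9  d4:5  d5:5  d6:5  d7:9  d8:4  d9:0 → peak 9
Job 3@8: d1:9  d2:9  d3:9  d4:5  d5:5  d6:5  d7:5  d8:4  d9:4 → peak 9
Best is Job 3@4, peak 9.

9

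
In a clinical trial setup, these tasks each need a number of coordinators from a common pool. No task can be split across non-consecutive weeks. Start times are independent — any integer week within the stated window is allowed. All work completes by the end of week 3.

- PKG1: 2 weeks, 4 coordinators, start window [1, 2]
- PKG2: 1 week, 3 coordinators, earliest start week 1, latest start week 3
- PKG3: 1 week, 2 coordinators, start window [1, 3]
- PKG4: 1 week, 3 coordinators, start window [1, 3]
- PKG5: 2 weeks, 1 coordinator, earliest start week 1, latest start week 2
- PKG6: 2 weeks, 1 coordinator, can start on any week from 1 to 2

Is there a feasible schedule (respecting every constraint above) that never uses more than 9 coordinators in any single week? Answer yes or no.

Schedule PKG1@1, PKG2@1, PKG3@3, PKG4@3, PKG5@2, PKG6@2: w1:7  w2:6  w3:7 — peak 7 ≤ 9.

yes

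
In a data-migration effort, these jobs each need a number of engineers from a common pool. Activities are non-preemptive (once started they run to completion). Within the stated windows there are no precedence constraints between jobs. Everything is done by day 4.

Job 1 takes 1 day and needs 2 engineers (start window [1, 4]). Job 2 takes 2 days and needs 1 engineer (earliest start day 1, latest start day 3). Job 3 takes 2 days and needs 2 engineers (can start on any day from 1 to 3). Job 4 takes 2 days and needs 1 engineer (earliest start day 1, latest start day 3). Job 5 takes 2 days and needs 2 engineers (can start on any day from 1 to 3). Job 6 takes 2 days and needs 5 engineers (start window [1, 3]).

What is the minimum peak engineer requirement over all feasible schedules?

Early-start (Job 1@1, Job 2@1, Job 3@1, Job 4@1, Job 5@1, Job 6@1) gives peak 13: d1:13  d2:11  d3:0  d4:0.
Shift Job 5→2, Job 6→3.
Schedule Job 1@1, Job 2@1, Job 3@1, Job 4@1, Job 5@2, Job 6@3: d1:6  d2:6  d3:7  d4:5 — peak 7.

7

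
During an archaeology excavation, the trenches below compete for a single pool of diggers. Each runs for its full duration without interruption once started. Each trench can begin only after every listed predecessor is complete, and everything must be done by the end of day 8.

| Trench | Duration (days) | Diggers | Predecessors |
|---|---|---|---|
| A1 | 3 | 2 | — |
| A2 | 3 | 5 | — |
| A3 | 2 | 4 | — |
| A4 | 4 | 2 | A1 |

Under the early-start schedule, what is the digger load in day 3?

7

At early start, day 3 has: A1, A2.
Demand: 2 + 5 = 7.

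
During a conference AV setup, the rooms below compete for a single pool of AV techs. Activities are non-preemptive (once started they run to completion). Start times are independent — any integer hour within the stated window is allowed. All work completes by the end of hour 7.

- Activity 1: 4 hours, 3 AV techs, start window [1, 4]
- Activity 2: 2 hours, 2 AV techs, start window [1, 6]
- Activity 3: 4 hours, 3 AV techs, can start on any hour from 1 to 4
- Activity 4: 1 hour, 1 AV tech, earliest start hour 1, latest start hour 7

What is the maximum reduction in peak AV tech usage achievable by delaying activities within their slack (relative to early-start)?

3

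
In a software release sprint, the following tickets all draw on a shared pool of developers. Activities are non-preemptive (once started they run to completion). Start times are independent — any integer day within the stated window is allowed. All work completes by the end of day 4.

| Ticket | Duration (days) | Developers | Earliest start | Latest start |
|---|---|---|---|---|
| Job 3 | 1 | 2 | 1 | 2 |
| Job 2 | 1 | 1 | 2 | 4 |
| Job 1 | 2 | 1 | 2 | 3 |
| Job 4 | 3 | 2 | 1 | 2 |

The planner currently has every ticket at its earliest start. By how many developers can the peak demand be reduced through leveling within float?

1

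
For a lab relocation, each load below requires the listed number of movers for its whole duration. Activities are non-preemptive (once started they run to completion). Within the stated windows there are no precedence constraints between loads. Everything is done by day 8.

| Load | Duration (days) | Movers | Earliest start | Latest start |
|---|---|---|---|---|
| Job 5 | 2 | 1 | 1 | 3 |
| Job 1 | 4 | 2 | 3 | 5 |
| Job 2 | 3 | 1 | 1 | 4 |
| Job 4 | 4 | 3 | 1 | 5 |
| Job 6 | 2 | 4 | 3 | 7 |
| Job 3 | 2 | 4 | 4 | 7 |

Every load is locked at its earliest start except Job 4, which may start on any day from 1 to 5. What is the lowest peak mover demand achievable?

Job 4@1: d1:5  d2:5  d3:10  d4:13  d5:6  d6:2  d7:0  d8:0 → peak 13
Job 4@2: d1:2  d2:5  d3:10  d4:13  d5:9  d6:2  d7:0  d8:0 → peak 13
Job 4@3: d1:2  d2:2  d3:10  d4:13  d5:9  d6:5  d7:0  d8:0 → peak 13
Job 4@4: d1:2  d2:2  d3:7  d4:13  d5:9  d6:5  d7:3  d8:0 → peak 13
Job 4@5: d1:2  d2:2  d3:7  d4:10  d5:9  d6:5  d7:3  d8:3 → peak 10
Best is Job 4@5, peak 10.

10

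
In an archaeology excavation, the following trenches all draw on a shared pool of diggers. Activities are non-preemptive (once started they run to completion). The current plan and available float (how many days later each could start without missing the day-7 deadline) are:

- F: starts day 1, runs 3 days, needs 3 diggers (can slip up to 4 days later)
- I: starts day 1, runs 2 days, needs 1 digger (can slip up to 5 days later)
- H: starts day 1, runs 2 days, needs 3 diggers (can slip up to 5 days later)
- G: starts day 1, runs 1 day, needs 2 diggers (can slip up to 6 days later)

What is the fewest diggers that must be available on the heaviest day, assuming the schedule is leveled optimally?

Early-start (F@1, I@1, H@1, G@1) gives peak 9: d1:9  d2:7  d3:3  d4:0  d5:0  d6:0  d7:0.
Shift I→4, H→6, G→4.
Schedule F@1, I@4, H@6, G@4: d1:3  d2:3  d3:3  d4:3  d5:1  d6:3  d7:3 — peak 3.
Total digger-days = 19 over 7 days ⇒ peak ≥ ⌈19/7⌉ = 3, so 3 is optimal.

3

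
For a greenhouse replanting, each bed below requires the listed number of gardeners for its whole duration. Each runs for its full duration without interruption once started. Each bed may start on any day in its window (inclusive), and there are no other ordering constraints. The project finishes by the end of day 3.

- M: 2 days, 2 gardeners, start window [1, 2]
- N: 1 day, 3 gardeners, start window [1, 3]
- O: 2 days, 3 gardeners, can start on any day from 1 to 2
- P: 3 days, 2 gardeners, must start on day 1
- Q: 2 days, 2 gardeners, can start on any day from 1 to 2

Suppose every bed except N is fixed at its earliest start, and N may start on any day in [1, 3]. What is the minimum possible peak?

9

N@1: d1:12  d2:9  d3:2 → peak 12
N@2: d1:9  d2:12  d3:2 → peak 12
N@3: d1:9  d2:9  d3:5 → peak 9
Best is N@3, peak 9.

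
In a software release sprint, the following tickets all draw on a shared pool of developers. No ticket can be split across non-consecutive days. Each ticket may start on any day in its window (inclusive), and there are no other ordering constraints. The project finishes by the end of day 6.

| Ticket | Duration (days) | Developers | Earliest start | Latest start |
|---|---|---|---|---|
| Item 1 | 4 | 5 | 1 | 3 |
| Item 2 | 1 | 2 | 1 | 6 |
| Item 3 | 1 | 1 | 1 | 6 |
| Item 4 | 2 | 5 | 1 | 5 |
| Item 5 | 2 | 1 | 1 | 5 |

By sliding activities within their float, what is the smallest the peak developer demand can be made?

Early-start (Item 1@1, Item 2@1, Item 3@1, Item 4@1, Item 5@1) gives peak 14: d1:14  d2:11  d3:5  d4:5  d5:0  d6:0.
Shift Item 3→2, Item 4→5, Item 5→2.
Schedule Item 1@1, Item 2@1, Item 3@2, Item 4@5, Item 5@2: d1:7  d2:7  d3:6  d4:5  d5:5  d6:5 — peak 7.

7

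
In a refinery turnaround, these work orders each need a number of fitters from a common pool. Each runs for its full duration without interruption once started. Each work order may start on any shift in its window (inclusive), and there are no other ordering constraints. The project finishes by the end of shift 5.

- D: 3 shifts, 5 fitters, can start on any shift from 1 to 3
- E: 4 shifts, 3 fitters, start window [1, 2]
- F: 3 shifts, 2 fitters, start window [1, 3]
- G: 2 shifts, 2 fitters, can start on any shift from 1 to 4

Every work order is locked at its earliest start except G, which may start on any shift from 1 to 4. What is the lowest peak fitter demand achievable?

10

G@1: s1:12  s2:12  s3:10  s4:3  s5:0 → peak 12
G@2: s1:10  s2:12  s3:12  s4:3  s5:0 → peak 12
G@3: s1:10  s2:10  s3:12  s4:5  s5:0 → peak 12
G@4: s1:10  s2:10  s3:10  s4:5  s5:2 → peak 10
Best is G@4, peak 10.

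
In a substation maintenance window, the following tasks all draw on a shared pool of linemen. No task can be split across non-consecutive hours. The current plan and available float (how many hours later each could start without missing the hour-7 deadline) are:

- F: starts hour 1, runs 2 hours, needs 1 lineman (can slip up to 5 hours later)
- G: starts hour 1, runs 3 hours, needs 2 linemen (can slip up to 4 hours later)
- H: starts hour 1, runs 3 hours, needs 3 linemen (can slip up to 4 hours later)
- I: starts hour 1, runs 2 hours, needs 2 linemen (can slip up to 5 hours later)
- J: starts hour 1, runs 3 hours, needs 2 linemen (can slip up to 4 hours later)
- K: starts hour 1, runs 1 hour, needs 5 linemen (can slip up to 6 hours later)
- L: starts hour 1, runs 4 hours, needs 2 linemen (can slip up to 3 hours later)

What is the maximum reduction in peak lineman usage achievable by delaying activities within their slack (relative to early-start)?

11

Early-start peak: h1:17  h2:12  h3:9  h4:2  h5:0  h6:0  h7:0 ⇒ 17.
Leveled (F@1, G@4, H@1, I@1, J@4, K@7, L@3): h1:6  h2:6  h3:5  h4:6  h5:6  h6:6  h7:5 ⇒ 6.
Reduction 17 − 6 = 11.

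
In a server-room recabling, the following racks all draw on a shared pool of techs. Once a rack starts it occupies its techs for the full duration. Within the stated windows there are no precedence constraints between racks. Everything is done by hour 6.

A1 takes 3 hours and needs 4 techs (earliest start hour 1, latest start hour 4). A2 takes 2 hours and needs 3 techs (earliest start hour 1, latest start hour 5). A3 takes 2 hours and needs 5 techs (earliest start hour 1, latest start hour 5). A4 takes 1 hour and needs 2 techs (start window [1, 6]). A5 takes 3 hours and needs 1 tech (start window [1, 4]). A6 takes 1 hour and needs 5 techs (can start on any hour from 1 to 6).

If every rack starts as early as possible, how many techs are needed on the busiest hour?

Early-start schedule: A1@1, A2@1, A3@1, A4@1, A5@1, A6@1.
Load per hour: hour 1: 20, hour 2: 13, hour 3: 5, hour 4: 0, hour 5: 0, hour 6: 0.
Peak is 20.

20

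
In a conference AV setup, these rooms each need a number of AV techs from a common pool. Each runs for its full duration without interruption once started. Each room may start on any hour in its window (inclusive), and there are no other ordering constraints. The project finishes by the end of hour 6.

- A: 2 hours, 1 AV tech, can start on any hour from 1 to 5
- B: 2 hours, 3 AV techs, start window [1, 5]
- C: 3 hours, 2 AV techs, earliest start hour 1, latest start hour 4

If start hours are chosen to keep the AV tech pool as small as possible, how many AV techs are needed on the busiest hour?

3

Early-start (A@1, B@1, C@1) gives peak 6: h1:6  h2:6  h3:2  h4:0  h5:0  h6:0.
Shift B→4.
Schedule A@1, B@4, C@1: h1:3  h2:3  h3:2  h4:3  h5:3  h6:0 — peak 3.
Total AV tech-hours = 14 over 6 hours ⇒ peak ≥ ⌈14/6⌉ = 3, so 3 is optimal.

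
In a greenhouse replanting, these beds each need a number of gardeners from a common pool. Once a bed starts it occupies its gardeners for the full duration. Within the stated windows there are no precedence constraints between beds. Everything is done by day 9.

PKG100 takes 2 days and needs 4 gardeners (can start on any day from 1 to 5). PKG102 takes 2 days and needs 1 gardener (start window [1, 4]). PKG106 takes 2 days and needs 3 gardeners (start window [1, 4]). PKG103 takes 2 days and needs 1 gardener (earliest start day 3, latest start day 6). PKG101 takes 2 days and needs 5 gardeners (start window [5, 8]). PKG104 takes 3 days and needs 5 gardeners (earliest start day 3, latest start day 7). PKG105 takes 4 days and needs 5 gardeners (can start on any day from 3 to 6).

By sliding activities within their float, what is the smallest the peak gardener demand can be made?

Early-start (PKG100@1, PKG102@1, PKG106@1, PKG103@3, PKG101@5, PKG104@3, PKG105@3) gives peak 15: d1:8  d2:8  d3:11  d4:11  d5:15  d6:10  d7:0  d8:0  d9:0.
Shift PKG105→6.
Schedule PKG100@1, PKG102@1, PKG106@1, PKG103@3, PKG101@5, PKG104@3, PKG105@6: d1:8  d2:8  d3:6  d4:6  d5:10  d6:10  d7:5  d8:5  d9:5 — peak 10.

10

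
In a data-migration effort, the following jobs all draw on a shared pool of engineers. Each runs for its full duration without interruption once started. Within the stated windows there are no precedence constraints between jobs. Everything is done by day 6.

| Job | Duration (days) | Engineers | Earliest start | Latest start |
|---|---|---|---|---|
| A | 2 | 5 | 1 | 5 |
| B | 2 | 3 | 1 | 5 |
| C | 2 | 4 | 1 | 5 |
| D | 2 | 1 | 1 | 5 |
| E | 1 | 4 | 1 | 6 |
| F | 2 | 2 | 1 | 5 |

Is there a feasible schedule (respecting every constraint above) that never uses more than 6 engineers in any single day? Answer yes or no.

The minimum achievable peak is 7; 6 < 7, so no feasible schedule stays within the cap.

no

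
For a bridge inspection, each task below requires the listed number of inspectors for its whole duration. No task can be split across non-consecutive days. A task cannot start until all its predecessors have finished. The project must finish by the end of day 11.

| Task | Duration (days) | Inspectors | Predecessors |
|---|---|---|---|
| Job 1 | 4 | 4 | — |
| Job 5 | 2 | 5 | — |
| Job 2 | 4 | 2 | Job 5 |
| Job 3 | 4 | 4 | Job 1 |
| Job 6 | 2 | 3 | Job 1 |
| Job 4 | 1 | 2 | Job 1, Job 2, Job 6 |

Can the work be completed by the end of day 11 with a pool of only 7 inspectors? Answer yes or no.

Schedule Job 1@3, Job 5@1, Job 2@3, Job 3@7, Job 6@7, Job 4@9: d1:5  d2:5  d3:6  d4:6  d5:6  d6:6  d7:7  d8:7  d9:6  d10:4  d11:0 — peak 7 ≤ 7.

yes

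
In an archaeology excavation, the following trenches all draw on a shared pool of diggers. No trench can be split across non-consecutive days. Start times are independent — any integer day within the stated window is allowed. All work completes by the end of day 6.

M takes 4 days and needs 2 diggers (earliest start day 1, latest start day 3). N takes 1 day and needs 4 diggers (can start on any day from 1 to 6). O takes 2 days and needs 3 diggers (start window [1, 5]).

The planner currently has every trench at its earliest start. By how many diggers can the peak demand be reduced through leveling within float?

4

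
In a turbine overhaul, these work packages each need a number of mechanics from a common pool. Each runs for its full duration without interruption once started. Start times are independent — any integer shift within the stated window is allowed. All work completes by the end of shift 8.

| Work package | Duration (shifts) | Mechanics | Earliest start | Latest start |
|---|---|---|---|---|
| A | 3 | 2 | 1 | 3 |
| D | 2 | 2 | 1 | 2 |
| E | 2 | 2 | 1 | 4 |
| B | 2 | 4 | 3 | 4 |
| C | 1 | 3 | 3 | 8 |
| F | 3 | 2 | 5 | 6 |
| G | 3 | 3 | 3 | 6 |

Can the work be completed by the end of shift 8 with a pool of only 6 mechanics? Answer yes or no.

yes

Schedule A@1, D@1, E@1, B@3, C@5, F@5, G@6: s1:6  s2:6  s3:6  s4:4  s5:5  s6:5  s7:5  s8:3 — peak 6 ≤ 6.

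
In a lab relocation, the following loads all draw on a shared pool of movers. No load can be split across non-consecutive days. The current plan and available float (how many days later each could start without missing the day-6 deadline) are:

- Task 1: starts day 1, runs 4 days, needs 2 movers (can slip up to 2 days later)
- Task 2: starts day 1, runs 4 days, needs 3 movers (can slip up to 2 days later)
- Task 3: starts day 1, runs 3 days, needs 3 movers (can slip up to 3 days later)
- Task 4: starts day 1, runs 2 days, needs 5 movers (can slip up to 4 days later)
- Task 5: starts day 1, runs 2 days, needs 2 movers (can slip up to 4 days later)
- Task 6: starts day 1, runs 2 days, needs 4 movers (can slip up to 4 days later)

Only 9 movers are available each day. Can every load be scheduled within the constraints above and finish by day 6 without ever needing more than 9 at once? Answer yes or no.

no

The minimum achievable peak is 10; 9 < 10, so no feasible schedule stays within the cap.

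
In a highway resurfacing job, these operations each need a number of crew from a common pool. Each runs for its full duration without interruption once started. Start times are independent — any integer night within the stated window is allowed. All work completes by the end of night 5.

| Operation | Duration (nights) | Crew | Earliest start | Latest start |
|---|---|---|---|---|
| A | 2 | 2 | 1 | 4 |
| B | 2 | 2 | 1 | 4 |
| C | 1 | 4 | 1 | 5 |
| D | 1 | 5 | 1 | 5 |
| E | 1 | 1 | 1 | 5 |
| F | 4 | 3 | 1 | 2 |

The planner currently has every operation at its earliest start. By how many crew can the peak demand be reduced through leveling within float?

10

Early-start peak: n1:17  n2:7  n3:3  n4:3  n5:0 ⇒ 17.
Leveled (A@1, B@1, C@3, D@5, E@4, F@1): n1:7  n2:7  n3:7  n4:4  n5:5 ⇒ 7.
Reduction 17 − 7 = 10.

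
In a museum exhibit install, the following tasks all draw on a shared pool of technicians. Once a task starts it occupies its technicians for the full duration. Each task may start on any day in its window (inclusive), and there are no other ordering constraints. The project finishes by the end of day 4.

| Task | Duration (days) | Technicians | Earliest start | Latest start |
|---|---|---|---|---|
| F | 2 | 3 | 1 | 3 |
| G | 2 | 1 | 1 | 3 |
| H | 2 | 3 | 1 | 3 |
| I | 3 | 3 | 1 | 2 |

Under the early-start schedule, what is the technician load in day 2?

At early start, day 2 has: F, G, H, I.
Demand: 3 + 1 + 3 + 3 = 10.

10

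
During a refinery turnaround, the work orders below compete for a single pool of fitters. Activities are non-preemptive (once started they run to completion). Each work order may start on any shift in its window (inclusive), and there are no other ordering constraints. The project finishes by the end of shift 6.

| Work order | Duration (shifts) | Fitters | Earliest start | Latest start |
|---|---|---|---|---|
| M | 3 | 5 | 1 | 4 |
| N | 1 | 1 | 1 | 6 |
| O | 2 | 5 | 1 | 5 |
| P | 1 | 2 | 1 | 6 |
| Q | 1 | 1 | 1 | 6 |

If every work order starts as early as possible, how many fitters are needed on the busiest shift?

14

Early-start schedule: M@1, N@1, O@1, P@1, Q@1.
Load per shift: shift 1: 14, shift 2: 10, shift 3: 5, shift 4: 0, shift 5: 0, shift 6: 0.
Peak is 14.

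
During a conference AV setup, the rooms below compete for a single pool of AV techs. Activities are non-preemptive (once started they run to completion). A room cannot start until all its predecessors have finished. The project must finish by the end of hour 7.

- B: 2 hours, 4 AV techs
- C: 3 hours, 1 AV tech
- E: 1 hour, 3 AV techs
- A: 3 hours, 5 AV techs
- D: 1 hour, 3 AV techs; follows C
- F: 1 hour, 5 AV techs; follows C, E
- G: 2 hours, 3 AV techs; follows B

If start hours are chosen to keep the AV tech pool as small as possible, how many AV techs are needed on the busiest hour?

Early-start (B@1, C@1, E@1, A@1, D@4, F@4, G@3) gives peak 13: h1:13  h2:10  h3:9  h4:11  h5:0  h6:0  h7:0.
Shift A→3, F→6, G→5.
Schedule B@1, C@1, E@1, A@3, D@4, F@6, G@5: h1:8  h2:5  h3:6  h4:8  h5:8  h6:8  h7:0 — peak 8.

8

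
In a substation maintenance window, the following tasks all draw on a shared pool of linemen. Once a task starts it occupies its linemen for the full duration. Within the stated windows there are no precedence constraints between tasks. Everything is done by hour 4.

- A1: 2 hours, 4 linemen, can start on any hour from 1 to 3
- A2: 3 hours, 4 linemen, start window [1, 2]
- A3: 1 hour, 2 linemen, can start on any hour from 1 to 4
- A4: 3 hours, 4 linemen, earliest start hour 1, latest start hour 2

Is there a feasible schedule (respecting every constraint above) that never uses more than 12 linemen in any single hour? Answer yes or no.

Schedule A1@1, A2@1, A3@1, A4@2: h1:10  h2:12  h3:8  h4:4 — peak 12 ≤ 12.

yes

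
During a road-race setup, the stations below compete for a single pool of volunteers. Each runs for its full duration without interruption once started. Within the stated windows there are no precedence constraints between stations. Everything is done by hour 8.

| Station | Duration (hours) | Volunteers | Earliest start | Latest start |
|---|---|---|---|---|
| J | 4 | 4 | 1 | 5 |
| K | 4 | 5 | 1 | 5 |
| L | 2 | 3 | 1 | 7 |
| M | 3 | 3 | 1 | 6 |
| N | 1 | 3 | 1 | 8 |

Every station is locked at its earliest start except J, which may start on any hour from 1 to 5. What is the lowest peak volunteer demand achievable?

14

J@1: h1:18  h2:15  h3:12  h4:9  h5:0  h6:0  h7:0  h8:0 → peak 18
J@2: h1:14  h2:15  h3:12  h4:9  h5:4  h6:0  h7:0  h8:0 → peak 15
J@3: h1:14  h2:11  h3:12  h4:9  h5:4  h6:4  h7:0  h8:0 → peak 14
J@4: h1:14  h2:11  h3:8  h4:9  h5:4  h6:4  h7:4  h8:0 → peak 14
J@5: h1:14  h2:11  h3:8  h4:5  h5:4  h6:4  h7:4  h8:4 → peak 14
Best is J@3, peak 14.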